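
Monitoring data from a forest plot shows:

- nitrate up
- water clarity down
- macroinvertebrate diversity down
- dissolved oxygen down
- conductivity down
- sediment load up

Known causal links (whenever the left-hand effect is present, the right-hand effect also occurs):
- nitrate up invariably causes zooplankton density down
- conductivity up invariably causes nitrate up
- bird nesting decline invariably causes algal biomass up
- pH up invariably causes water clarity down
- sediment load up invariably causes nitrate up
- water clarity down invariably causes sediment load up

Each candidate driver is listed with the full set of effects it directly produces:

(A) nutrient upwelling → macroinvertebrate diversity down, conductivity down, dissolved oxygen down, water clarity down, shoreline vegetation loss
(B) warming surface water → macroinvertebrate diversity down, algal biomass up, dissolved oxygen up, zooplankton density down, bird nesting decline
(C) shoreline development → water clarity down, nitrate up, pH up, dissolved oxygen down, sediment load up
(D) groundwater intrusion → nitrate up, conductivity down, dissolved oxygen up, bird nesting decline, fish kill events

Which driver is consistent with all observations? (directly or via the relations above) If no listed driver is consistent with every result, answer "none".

For each candidate, compare predicted effects to what was observed:
(A) nutrient upwelling — nitrate up yes (by water clarity down → sediment load up → nitrate up); water clarity down yes; macroinvertebrate diversity down yes; dissolved oxygen down yes; conductivity down yes; sediment load up yes (by water clarity down → sediment load up)
(B) warming surface water — nitrate up NO; water clarity down NO; macroinvertebrate diversity down yes; dissolved oxygen down NO; conductivity down NO; sediment load up NO
(C) shoreline development — does not account for macroinvertebrate diversity down, conductivity down
(D) groundwater intrusion — fails on water clarity down, macroinvertebrate diversity down, dissolved oxygen down, sediment load up (predicts dissolved oxygen up, not dissolved oxygen down)
Only (A) is consistent with every observation.

A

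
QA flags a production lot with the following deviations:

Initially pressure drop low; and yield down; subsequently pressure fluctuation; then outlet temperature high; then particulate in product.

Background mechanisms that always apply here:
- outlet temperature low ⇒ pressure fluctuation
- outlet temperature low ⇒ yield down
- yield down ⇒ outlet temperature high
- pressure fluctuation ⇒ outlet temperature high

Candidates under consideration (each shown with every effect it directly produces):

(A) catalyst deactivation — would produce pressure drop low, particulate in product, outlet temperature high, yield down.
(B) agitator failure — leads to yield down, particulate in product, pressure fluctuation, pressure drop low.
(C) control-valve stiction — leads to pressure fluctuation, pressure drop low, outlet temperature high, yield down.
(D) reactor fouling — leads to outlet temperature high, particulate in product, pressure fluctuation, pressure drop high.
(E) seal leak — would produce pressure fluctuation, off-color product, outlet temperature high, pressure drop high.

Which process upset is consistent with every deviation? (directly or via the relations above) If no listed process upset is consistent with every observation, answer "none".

Testing each hypothesis:
(A) catalyst deactivation — does not account for pressure fluctuation
(B) agitator failure — accounts for every observation (outlet temperature high through pressure fluctuation → outlet temperature high)
(C) control-valve stiction — does not account for particulate in product
(D) reactor fouling — fails on pressure drop low, yield down (predicts pressure drop high, not pressure drop low)
(E) seal leak — pressure drop low -; yield down -; pressure fluctuation +; outlet temperature high +; particulate in product -
Only (B) is consistent with every observation.

B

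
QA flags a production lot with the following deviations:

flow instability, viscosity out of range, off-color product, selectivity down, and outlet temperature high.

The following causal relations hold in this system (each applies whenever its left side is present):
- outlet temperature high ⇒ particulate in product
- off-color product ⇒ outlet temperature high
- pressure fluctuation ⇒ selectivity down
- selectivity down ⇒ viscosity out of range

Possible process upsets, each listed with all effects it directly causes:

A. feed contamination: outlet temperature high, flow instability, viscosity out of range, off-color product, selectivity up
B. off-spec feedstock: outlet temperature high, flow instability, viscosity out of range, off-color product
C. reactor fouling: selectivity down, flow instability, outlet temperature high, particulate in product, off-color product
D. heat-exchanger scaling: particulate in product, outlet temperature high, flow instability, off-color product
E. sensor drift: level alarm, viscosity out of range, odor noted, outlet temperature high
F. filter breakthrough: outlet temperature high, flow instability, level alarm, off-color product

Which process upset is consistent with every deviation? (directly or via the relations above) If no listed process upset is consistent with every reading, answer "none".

Per-candidate check:
(A) feed contamination — fails on selectivity down (predicts selectivity up, not selectivity down)
(B) off-spec feedstock — flow instability +; viscosity out of range +; off-color product +; selectivity down -; outlet temperature high +
(C) reactor fouling — flow instability +; viscosity out of range + (by selectivity down → viscosity out of range); off-color product +; selectivity down +; outlet temperature high +
(D) heat-exchanger scaling — flow instability +; viscosity out of range -; off-color product +; selectivity down -; outlet temperature high +
(E) sensor drift — flow instability -; viscosity out of range +; off-color product -; selectivity down -; outlet temperature high +
(F) filter breakthrough — flow instability +; viscosity out of range -; off-color product +; selectivity down -; outlet temperature high +
(C) alone accounts for all the evidence.

C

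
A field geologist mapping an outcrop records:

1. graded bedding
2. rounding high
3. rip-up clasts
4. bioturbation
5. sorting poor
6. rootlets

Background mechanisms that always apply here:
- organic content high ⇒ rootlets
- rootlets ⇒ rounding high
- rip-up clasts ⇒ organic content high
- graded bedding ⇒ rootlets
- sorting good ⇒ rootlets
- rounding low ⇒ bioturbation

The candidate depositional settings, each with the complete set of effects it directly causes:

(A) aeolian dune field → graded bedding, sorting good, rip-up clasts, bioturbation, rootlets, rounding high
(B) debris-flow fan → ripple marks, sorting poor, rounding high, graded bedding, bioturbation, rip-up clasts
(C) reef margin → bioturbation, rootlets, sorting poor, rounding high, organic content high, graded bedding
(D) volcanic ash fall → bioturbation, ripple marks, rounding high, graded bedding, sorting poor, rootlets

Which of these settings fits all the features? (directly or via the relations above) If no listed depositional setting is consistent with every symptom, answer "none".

B

Testing each hypothesis:
(A) aeolian dune field — fails on sorting poor (predicts sorting good, not sorting poor)
(B) debris-flow fan — graded bedding ✓; rounding high ✓; rip-up clasts ✓; bioturbation ✓; sorting poor ✓; rootlets ✓ (by graded bedding → rootlets)
(C) reef margin — graded bedding ✓; rounding high ✓; rip-up clasts ✗; bioturbation ✓; sorting poor ✓; rootlets ✓
(D) volcanic ash fall — graded bedding ✓; rounding high ✓; rip-up clasts ✗; bioturbation ✓; sorting poor ✓; rootlets ✓
Only (B) is consistent with every observation.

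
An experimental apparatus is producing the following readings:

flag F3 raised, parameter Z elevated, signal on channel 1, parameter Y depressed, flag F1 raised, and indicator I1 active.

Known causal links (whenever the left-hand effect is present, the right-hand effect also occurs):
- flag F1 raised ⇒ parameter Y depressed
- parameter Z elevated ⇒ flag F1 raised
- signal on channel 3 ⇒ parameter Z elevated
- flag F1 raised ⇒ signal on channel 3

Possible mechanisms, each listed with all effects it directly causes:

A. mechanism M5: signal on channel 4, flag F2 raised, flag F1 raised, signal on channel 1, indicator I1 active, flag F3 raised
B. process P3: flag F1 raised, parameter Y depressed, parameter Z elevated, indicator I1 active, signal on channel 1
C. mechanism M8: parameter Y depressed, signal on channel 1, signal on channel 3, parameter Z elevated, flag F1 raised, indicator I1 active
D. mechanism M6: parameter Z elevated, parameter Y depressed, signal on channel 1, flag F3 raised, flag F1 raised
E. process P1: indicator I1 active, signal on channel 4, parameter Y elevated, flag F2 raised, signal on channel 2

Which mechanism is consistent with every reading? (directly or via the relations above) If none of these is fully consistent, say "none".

A

Checking each candidate against the observations:
(A) mechanism M5 — accounts for every observation (parameter Z elevated via flag F1 raised → signal on channel 3 → parameter Z elevated)
(B) process P3 — flag F3 raised miss; parameter Z elevated match; signal on channel 1 match; parameter Y depressed match; flag F1 raised match; indicator I1 active match
(C) mechanism M8 — does not account for flag F3 raised
(D) mechanism M6 — does not account for indicator I1 active
(E) process P1 — flag F3 raised miss; parameter Z elevated miss; signal on channel 1 miss; parameter Y depressed miss; flag F1 raised miss; indicator I1 active match
Only (A) is consistent with every observation.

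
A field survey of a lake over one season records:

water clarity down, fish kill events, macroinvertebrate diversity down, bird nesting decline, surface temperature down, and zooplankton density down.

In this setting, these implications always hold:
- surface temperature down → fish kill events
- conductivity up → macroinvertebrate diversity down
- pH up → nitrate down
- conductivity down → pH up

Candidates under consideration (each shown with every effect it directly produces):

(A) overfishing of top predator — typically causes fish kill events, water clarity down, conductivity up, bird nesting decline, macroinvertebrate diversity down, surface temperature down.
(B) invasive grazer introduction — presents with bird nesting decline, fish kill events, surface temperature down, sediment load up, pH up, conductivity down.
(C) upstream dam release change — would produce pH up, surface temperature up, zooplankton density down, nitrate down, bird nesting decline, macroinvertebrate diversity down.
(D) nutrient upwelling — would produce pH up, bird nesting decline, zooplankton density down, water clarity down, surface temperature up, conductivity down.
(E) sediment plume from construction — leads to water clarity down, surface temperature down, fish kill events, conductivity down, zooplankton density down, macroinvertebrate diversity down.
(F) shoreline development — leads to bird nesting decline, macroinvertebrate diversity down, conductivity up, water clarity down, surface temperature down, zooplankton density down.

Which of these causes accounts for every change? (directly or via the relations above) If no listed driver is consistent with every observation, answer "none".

F

Per-candidate check:
(A) overfishing of top predator — does not account for zooplankton density down
(B) invasive grazer introduction — does not account for water clarity down, macroinvertebrate diversity down, zooplankton density down
(C) upstream dam release change — fails on water clarity down, fish kill events, surface temperature down (predicts surface temperature up, not surface temperature down)
(D) nutrient upwelling — fails on fish kill events, macroinvertebrate diversity down, surface temperature down (predicts surface temperature up, not surface temperature down)
(E) sediment plume from construction — water clarity down match; fish kill events match; macroinvertebrate diversity down match; bird nesting decline miss; surface temperature down match; zooplankton density down match
(F) shoreline development — water clarity down match; fish kill events match (via surface temperature down → fish kill events); macroinvertebrate diversity down match; bird nesting decline match; surface temperature down match; zooplankton density down match
Only (F) is consistent with every observation.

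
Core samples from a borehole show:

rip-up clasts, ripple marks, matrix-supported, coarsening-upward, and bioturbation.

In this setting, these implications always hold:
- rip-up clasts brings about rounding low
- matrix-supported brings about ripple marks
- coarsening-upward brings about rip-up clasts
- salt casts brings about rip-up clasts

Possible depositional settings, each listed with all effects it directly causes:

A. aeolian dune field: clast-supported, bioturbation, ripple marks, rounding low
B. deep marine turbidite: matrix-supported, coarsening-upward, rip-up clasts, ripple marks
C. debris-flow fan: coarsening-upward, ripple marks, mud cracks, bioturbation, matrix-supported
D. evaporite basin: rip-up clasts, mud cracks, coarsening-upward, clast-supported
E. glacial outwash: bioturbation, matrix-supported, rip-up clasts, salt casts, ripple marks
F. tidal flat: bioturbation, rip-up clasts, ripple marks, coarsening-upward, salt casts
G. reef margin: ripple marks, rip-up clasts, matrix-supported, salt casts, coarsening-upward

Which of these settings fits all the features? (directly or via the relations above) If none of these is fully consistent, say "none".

For each candidate, compare predicted effects to what was observed:
(A) aeolian dune field — rip-up clasts ✗; ripple marks ✓; matrix-supported ✗; coarsening-upward ✗; bioturbation ✓
(B) deep marine turbidite — does not account for bioturbation
(C) debris-flow fan — accounts for every observation (rip-up clasts by coarsening-upward → rip-up clasts)
(D) evaporite basin — fails on ripple marks, matrix-supported, bioturbation (predicts clast-supported, not matrix-supported)
(E) glacial outwash — rip-up clasts ✓; ripple marks ✓; matrix-supported ✓; coarsening-upward ✗; bioturbation ✓
(F) tidal flat — rip-up clasts ✓; ripple marks ✓; matrix-supported ✗; coarsening-upward ✓; bioturbation ✓
(G) reef margin — rip-up clasts ✓; ripple marks ✓; matrix-supported ✓; coarsening-upward ✓; bioturbation ✗
Only (C) is consistent with every observation.

C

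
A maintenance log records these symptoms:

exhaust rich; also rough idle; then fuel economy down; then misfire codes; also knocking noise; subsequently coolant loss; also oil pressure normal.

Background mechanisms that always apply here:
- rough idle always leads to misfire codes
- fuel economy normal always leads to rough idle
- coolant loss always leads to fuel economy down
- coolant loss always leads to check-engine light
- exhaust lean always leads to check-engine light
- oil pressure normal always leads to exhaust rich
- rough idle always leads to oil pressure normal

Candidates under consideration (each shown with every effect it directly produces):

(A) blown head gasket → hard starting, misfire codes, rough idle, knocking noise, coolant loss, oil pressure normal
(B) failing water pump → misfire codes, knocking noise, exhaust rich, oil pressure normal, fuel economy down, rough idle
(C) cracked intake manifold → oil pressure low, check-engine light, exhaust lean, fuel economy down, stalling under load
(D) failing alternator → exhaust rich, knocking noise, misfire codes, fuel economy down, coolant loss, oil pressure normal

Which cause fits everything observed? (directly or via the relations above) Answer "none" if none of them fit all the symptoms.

Per-candidate check:
(A) blown head gasket — accounts for every observation (exhaust rich by oil pressure normal → exhaust rich)
(B) failing water pump — does not account for coolant loss
(C) cracked intake manifold — exhaust rich miss; rough idle miss; fuel economy down match; misfire codes miss; knocking noise miss; coolant loss miss; oil pressure normal miss
(D) failing alternator — does not account for rough idle
(A) alone accounts for all the evidence.

A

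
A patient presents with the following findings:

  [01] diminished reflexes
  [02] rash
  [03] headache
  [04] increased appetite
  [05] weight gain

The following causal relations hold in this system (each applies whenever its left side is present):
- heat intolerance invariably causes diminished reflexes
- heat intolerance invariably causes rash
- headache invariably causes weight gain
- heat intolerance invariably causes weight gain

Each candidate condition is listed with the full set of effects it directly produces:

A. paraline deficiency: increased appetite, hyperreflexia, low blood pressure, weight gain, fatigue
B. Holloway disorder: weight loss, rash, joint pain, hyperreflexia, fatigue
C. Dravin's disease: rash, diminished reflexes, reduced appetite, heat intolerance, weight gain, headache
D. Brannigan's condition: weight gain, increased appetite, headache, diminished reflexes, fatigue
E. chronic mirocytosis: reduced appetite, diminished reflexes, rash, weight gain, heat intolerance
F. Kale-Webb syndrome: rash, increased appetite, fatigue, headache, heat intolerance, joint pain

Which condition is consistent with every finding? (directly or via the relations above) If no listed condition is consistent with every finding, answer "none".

F

Testing each hypothesis:
(A) paraline deficiency — diminished reflexes -; rash -; headache -; increased appetite +; weight gain +
(B) Holloway disorder — fails on diminished reflexes, headache, increased appetite, weight gain (predicts hyperreflexia, not diminished reflexes; predicts weight loss, not weight gain)
(C) Dravin's disease — fails on increased appetite (predicts reduced appetite, not increased appetite)
(D) Brannigan's condition — diminished reflexes +; rash -; headache +; increased appetite +; weight gain +
(E) chronic mirocytosis — fails on headache, increased appetite (predicts reduced appetite, not increased appetite)
(F) Kale-Webb syndrome — accounts for every observation (diminished reflexes via heat intolerance → diminished reflexes)
Only (F) is consistent with every observation.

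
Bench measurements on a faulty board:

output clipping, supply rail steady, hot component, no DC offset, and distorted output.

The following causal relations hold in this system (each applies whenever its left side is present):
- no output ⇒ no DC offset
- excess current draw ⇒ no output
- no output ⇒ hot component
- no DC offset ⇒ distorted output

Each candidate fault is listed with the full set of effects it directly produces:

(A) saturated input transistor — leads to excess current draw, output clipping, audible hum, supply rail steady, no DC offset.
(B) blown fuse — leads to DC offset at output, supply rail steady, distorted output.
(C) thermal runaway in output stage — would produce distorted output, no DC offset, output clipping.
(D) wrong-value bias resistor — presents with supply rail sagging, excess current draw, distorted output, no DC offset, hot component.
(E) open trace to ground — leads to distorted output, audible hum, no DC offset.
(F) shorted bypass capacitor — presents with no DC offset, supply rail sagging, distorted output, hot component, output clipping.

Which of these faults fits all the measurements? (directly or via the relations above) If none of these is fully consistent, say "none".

For each candidate, compare predicted effects to what was observed:
(A) saturated input transistor — accounts for every observation (hot component by excess current draw → no output → hot component)
(B) blown fuse — output clipping miss; supply rail steady match; hot component miss; no DC offset miss; distorted output match
(C) thermal runaway in output stage — output clipping match; supply rail steady miss; hot component miss; no DC offset match; distorted output match
(D) wrong-value bias resistor — output clipping miss; supply rail steady miss; hot component match; no DC offset match; distorted output match
(E) open trace to ground — output clipping miss; supply rail steady miss; hot component miss; no DC offset match; distorted output match
(F) shorted bypass capacitor — fails on supply rail steady (predicts supply rail sagging, not supply rail steady)
Only (A) is consistent with every observation.

A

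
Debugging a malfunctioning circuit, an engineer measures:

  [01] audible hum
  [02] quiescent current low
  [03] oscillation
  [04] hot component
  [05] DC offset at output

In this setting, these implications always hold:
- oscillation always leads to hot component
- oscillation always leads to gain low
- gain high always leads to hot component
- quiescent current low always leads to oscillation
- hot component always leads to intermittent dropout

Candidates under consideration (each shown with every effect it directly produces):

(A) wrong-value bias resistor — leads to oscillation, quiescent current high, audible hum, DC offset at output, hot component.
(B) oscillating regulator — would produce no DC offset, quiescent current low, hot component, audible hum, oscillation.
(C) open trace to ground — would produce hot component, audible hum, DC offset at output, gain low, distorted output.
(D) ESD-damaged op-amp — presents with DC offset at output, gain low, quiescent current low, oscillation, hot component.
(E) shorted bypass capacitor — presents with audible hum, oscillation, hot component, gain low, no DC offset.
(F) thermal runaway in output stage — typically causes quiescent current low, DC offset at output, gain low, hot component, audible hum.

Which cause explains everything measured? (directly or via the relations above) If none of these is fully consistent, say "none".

Checking each candidate against the observations:
(A) wrong-value bias resistor — audible hum +; quiescent current low -; oscillation +; hot component +; DC offset at output +
(B) oscillating regulator — audible hum +; quiescent current low +; oscillation +; hot component +; DC offset at output -
(C) open trace to ground — does not account for quiescent current low, oscillation
(D) ESD-damaged op-amp — audible hum -; quiescent current low +; oscillation +; hot component +; DC offset at output +
(E) shorted bypass capacitor — fails on quiescent current low, DC offset at output (predicts no DC offset, not DC offset at output)
(F) thermal runaway in output stage — audible hum +; quiescent current low +; oscillation + (by quiescent current low → oscillation); hot component +; DC offset at output +
(F) is the only candidate with no mismatches.

F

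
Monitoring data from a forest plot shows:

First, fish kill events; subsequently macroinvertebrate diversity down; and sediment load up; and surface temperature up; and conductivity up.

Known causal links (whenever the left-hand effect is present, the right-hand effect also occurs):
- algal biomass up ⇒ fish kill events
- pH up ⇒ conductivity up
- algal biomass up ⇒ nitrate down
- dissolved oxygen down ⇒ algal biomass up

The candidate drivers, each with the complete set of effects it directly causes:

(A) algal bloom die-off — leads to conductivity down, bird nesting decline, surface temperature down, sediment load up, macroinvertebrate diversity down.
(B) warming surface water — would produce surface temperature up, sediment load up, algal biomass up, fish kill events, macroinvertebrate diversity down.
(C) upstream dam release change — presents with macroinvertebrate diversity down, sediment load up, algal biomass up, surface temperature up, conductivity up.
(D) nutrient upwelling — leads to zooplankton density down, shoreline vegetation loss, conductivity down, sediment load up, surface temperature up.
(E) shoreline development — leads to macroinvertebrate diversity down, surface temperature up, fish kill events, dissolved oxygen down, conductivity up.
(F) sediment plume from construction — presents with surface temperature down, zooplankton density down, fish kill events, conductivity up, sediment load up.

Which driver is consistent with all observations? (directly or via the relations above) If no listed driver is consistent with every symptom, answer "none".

For each candidate, compare predicted effects to what was observed:
(A) algal bloom die-off — fails on fish kill events, surface temperature up, conductivity up (predicts surface temperature down, not surface temperature up; predicts conductivity down, not conductivity up)
(B) warming surface water — does not account for conductivity up
(C) upstream dam release change — fish kill events yes (via algal biomass up → fish kill events); macroinvertebrate diversity down yes; sediment load up yes; surface temperature up yes; conductivity up yes
(D) nutrient upwelling — fish kill events NO; macroinvertebrate diversity down NO; sediment load up yes; surface temperature up yes; conductivity up NO
(E) shoreline development — fish kill events yes; macroinvertebrate diversity down yes; sediment load up NO; surface temperature up yes; conductivity up yes
(F) sediment plume from construction — fish kill events yes; macroinvertebrate diversity down NO; sediment load up yes; surface temperature up NO; conductivity up yes
(C) is the only candidate with no mismatches.

C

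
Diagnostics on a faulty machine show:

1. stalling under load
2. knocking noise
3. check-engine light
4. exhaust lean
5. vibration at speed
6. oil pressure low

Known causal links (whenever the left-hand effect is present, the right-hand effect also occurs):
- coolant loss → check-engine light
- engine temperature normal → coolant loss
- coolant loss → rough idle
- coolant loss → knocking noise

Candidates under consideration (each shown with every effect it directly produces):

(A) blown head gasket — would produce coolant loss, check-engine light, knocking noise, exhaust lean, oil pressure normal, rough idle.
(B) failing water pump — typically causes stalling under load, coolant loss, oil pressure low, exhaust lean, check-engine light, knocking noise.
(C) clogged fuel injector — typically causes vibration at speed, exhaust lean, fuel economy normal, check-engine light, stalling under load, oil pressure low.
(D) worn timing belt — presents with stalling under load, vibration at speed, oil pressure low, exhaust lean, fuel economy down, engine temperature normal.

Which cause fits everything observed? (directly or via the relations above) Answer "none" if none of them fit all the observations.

D

Testing each hypothesis:
(A) blown head gasket — stalling under load miss; knocking noise match; check-engine light match; exhaust lean match; vibration at speed miss; oil pressure low miss
(B) failing water pump — stalling under load match; knocking noise match; check-engine light match; exhaust lean match; vibration at speed miss; oil pressure low match
(C) clogged fuel injector — stalling under load match; knocking noise miss; check-engine light match; exhaust lean match; vibration at speed match; oil pressure low match
(D) worn timing belt — stalling under load match; knocking noise match (by engine temperature normal → coolant loss → knocking noise); check-engine light match (by engine temperature normal → coolant loss → check-engine light); exhaust lean match; vibration at speed match; oil pressure low match
Only (D) is consistent with every observation.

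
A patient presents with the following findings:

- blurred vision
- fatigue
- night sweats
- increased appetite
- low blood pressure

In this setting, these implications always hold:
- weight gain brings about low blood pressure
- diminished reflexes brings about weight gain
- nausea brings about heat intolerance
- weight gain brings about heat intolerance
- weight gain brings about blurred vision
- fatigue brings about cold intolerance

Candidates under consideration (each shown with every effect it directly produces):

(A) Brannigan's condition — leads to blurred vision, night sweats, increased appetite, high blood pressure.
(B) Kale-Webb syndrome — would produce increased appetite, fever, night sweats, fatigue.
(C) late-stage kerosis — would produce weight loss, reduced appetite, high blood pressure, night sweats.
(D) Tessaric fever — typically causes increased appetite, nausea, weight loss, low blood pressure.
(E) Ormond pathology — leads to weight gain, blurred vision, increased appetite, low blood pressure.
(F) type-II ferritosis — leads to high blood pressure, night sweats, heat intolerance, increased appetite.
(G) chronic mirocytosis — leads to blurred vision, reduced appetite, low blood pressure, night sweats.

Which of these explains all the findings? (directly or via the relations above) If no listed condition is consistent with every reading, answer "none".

none

For each candidate, compare predicted effects to what was observed:
(A) Brannigan's condition — fails on fatigue, low blood pressure (predicts high blood pressure, not low blood pressure)
(B) Kale-Webb syndrome — does not account for blurred vision, low blood pressure
(C) late-stage kerosis — blurred vision -; fatigue -; night sweats +; increased appetite -; low blood pressure -
(D) Tessaric fever — does not account for blurred vision, fatigue, night sweats
(E) Ormond pathology — blurred vision +; fatigue -; night sweats -; increased appetite +; low blood pressure +
(F) type-II ferritosis — blurred vision -; fatigue -; night sweats +; increased appetite +; low blood pressure -
(G) chronic mirocytosis — blurred vision +; fatigue -; night sweats +; increased appetite -; low blood pressure +
None of the listed candidates fits everything.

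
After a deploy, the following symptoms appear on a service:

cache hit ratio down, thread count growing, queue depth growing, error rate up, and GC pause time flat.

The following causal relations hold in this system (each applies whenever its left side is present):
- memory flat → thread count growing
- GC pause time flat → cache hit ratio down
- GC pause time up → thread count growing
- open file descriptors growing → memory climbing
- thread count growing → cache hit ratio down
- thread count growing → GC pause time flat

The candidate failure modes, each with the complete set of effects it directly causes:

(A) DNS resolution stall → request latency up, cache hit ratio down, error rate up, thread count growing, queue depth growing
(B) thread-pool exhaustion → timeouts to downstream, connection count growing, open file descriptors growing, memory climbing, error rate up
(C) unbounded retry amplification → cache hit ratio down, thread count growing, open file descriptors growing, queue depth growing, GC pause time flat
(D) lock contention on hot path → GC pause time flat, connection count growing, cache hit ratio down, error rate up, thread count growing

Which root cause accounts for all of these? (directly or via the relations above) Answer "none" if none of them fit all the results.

For each candidate, compare predicted effects to what was observed:
(A) DNS resolution stall — accounts for every observation (GC pause time flat through thread count growing → GC pause time flat)
(B) thread-pool exhaustion — does not account for cache hit ratio down, thread count growing, queue depth growing, GC pause time flat
(C) unbounded retry amplification — cache hit ratio down +; thread count growing +; queue depth growing +; error rate up -; GC pause time flat +
(D) lock contention on hot path — does not account for queue depth growing
(A) alone accounts for all the evidence.

A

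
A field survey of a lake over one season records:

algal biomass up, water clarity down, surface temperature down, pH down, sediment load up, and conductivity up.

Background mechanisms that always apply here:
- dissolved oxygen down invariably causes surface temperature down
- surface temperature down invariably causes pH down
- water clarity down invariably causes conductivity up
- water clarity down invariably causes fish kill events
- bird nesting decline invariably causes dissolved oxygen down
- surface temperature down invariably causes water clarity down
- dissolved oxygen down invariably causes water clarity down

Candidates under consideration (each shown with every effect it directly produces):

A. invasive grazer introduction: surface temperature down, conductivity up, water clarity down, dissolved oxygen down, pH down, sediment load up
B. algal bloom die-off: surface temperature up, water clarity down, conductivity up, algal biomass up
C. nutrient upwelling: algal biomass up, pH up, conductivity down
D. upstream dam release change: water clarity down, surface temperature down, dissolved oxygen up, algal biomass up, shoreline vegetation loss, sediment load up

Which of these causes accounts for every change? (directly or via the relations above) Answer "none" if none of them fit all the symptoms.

D

For each candidate, compare predicted effects to what was observed:
(A) invasive grazer introduction — does not account for algal biomass up
(B) algal bloom die-off — algal biomass up ✓; water clarity down ✓; surface temperature down ✗; pH down ✗; sediment load up ✗; conductivity up ✓
(C) nutrient upwelling — algal biomass up ✓; water clarity down ✗; surface temperature down ✗; pH down ✗; sediment load up ✗; conductivity up ✗
(D) upstream dam release change — accounts for every observation (pH down through surface temperature down → pH down)
(D) is the only candidate with no mismatches.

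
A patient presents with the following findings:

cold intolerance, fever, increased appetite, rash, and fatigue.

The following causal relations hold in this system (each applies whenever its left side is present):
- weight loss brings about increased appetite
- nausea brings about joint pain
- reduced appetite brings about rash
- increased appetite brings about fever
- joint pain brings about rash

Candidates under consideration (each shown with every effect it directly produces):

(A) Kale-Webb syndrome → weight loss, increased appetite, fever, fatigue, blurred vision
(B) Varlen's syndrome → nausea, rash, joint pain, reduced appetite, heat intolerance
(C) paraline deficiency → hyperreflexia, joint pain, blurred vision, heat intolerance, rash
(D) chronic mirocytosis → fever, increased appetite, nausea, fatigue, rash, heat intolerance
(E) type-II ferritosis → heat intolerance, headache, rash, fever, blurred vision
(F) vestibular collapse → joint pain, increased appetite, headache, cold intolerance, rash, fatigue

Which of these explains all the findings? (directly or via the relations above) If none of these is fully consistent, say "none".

F

Per-candidate check:
(A) Kale-Webb syndrome — cold intolerance NO; fever yes; increased appetite yes; rash NO; fatigue yes
(B) Varlen's syndrome — cold intolerance NO; fever NO; increased appetite NO; rash yes; fatigue NO
(C) paraline deficiency — cold intolerance NO; fever NO; increased appetite NO; rash yes; fatigue NO
(D) chronic mirocytosis — fails on cold intolerance (predicts heat intolerance, not cold intolerance)
(E) type-II ferritosis — fails on cold intolerance, increased appetite, fatigue (predicts heat intolerance, not cold intolerance)
(F) vestibular collapse — accounts for every observation (fever by increased appetite → fever)
(F) alone accounts for all the evidence.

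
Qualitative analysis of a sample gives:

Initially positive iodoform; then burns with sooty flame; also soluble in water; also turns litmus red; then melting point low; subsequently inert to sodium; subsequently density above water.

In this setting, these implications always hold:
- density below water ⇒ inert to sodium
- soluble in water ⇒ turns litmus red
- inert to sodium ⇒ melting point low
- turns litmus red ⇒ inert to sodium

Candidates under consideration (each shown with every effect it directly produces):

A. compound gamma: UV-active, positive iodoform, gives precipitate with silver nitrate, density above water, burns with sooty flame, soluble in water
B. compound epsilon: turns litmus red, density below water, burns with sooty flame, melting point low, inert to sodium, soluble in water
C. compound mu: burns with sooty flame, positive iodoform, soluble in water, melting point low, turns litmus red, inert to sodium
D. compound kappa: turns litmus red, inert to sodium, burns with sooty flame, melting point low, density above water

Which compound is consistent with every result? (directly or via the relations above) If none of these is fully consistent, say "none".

Checking each candidate against the observations:
(A) compound gamma — positive iodoform +; burns with sooty flame +; soluble in water +; turns litmus red + (through soluble in water → turns litmus red); melting point low + (through soluble in water → turns litmus red → inert to sodium → melting point low); inert to sodium + (through soluble in water → turns litmus red → inert to sodium); density above water +
(B) compound epsilon — fails on positive iodoform, density above water (predicts density below water, not density above water)
(C) compound mu — positive iodoform +; burns with sooty flame +; soluble in water +; turns litmus red +; melting point low +; inert to sodium +; density above water -
(D) compound kappa — positive iodoform -; burns with sooty flame +; soluble in water -; turns litmus red +; melting point low +; inert to sodium +; density above water +
(A) alone accounts for all the evidence.

A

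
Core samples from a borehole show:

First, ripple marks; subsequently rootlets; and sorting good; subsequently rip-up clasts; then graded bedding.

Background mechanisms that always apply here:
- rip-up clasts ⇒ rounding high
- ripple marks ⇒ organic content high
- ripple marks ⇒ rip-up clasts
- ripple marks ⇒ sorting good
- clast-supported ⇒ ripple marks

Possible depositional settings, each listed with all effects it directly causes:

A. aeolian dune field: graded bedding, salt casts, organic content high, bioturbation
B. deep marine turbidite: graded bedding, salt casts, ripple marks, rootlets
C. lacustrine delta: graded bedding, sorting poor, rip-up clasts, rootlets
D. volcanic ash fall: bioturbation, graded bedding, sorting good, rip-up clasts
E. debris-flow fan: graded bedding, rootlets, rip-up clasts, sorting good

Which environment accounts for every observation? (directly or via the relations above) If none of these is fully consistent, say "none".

For each candidate, compare predicted effects to what was observed:
(A) aeolian dune field — ripple marks NO; rootlets NO; sorting good NO; rip-up clasts NO; graded bedding yes
(B) deep marine turbidite — accounts for every observation (sorting good by ripple marks → sorting good)
(C) lacustrine delta — fails on ripple marks, sorting good (predicts sorting poor, not sorting good)
(D) volcanic ash fall — does not account for ripple marks, rootlets
(E) debris-flow fan — does not account for ripple marks
(B) alone accounts for all the evidence.

B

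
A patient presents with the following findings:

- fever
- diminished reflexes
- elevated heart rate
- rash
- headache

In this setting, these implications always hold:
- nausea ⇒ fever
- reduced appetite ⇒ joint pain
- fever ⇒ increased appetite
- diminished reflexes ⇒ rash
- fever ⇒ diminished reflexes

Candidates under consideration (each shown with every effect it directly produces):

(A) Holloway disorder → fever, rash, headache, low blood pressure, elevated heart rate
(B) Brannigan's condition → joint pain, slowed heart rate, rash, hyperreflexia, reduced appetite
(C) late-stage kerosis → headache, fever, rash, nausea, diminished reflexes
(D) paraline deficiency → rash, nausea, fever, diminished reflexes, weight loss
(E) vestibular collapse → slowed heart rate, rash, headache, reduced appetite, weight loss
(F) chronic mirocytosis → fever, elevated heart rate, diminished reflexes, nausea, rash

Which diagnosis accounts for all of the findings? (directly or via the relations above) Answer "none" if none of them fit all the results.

A

For each candidate, compare predicted effects to what was observed:
(A) Holloway disorder — fever match; diminished reflexes match (by fever → diminished reflexes); elevated heart rate match; rash match; headache match
(B) Brannigan's condition — fever miss; diminished reflexes miss; elevated heart rate miss; rash match; headache miss
(C) late-stage kerosis — fever match; diminished reflexes match; elevated heart rate miss; rash match; headache match
(D) paraline deficiency — fever match; diminished reflexes match; elevated heart rate miss; rash match; headache miss
(E) vestibular collapse — fever miss; diminished reflexes miss; elevated heart rate miss; rash match; headache match
(F) chronic mirocytosis — fever match; diminished reflexes match; elevated heart rate match; rash match; headache miss
Only (A) is consistent with every observation.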